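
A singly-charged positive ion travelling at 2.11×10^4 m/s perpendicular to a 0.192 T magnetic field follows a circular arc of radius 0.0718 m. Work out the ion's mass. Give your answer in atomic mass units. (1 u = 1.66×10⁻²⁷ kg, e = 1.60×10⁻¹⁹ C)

qvB = mv²/r ⇒ m = qBr/v.
m = (1×1.60×10^-19)(0.192)(0.0718) / (2.11×10^4) = 1.05×10^-25 kg = 63.0 u.

m ≈ 63.0 u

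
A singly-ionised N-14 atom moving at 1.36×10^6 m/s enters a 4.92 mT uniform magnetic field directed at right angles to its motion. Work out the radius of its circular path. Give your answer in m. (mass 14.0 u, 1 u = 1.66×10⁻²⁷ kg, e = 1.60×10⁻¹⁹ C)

r ≈ 40.2 m

The magnetic force provides the centripetal force: qvB = mv²/r, so r = mv/(qB).
r = (2.32×10^-26 kg)(1.36×10^6 m/s) / [(1×1.60×10^-19 C)(4.92×10^-3 T)] = 40.2 m.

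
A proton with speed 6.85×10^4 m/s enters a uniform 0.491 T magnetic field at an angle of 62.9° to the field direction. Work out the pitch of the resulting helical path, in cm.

The velocity component along B is v∥ = v cos62.9° = 3.12×10^4 m/s.
The cyclotron period T = 2πm/(qB) = 1.34×10^-7 s is set by m, q, B alone.
Pitch = v∥·T = (3.12×10^4)(1.34×10^-7) = 4.17×10^-3 m.

pitch ≈ 0.417 cm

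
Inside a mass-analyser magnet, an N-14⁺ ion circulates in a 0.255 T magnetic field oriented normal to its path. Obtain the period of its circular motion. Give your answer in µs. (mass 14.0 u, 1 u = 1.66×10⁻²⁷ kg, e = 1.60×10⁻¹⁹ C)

The cyclotron period is independent of speed: T = 2πm/(qB).
T = 2π(2.32×10^-26) / [(1×1.60×10^-19)(0.255)] = 3.58×10^-6 s.

T ≈ 3.58 µs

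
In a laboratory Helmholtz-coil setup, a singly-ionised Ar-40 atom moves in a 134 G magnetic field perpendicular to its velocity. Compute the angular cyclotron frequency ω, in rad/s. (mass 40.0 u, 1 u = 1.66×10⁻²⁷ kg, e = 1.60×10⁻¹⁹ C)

ω ≈ 3.23×10^4 rad/s

ω = qB/m = (1×1.60×10^-19)(0.0134) / (6.64×10^-26) = 3.23×10^4 rad/s.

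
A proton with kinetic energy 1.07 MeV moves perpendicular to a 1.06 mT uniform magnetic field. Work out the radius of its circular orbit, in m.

r ≈ 141 m

Convert the energy: K = 1.07 MeV = 1.71×10^-13 J.
v = √(2K/m) = √(2·1.71×10^-13/1.67×10^-27) = 1.43×10^7 m/s.
r = mv/(qB) = (1.67×10^-27)(1.43×10^7) / [(1×1.60×10^-19)(1.06×10^-3)] = 141 m.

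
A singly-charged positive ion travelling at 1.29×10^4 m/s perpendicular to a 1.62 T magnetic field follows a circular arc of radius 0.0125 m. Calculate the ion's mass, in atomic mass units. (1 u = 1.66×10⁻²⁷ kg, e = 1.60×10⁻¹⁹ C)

qvB = mv²/r ⇒ m = qBr/v.
m = (1×1.60×10^-19)(1.62)(0.0125) / (1.29×10^4) = 2.51×10^-25 kg = 151 u.

m ≈ 151 u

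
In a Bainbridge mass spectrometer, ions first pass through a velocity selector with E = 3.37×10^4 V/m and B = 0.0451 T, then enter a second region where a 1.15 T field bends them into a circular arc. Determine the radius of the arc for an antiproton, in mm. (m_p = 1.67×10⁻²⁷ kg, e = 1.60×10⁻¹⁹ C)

The selector passes v = E/B = 3.37×10^4/0.0451 = 7.47×10^5 m/s.
In the deflection region, r = mv/(qB₂) = (1.67×10^-27)(7.47×10^5) / [(1×1.60×10^-19)(1.15)] = 6.78×10^-3 m.

r ≈ 6.78 mm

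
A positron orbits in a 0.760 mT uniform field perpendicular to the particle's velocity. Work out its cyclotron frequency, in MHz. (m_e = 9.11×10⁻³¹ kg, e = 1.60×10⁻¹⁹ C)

f ≈ 21.2 MHz

f = qB/(2πm) = (1×1.60×10^-19)(7.60×10^-4) / [2π(9.11×10^-31)] = 2.12×10^7 Hz.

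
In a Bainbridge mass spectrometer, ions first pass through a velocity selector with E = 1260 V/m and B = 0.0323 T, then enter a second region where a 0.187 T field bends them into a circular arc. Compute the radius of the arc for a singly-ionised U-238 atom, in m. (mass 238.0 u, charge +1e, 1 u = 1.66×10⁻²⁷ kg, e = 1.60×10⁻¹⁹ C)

The selector passes v = E/B = 1260/0.0323 = 3.90×10^4 m/s.
In the deflection region, r = mv/(qB₂) = (3.95×10^-25)(3.90×10^4) / [(1×1.60×10^-19)(0.187)] = 0.515 m.

r ≈ 0.515 m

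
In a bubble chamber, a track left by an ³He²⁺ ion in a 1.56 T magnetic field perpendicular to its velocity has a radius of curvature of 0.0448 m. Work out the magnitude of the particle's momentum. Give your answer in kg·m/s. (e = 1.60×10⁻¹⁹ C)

Since qvB = mv²/r, the momentum p = mv = qBr.
p = (2×1.60×10^-19)(1.56)(0.0448) = 2.24×10^-20 kg·m/s.

p ≈ 2.24×10^-20 kg·m/s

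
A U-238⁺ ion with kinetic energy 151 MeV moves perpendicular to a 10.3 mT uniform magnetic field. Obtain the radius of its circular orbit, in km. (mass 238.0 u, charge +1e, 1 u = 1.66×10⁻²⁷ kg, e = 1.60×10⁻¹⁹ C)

Convert the energy: K = 151 MeV = 2.42×10^-11 J.
v = √(2K/m) = √(2·2.42×10^-11/3.95×10^-25) = 1.11×10^7 m/s.
r = mv/(qB) = (3.95×10^-25)(1.11×10^7) / [(1×1.60×10^-19)(0.0103)] = 2650 m.

r ≈ 2.65 km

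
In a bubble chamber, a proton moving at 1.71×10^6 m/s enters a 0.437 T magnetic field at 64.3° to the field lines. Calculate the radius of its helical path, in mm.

r ≈ 36.8 mm

Only the perpendicular component v⊥ = v sin64.3° = 1.54×10^6 m/s is bent by the field.
r = m v⊥ /(qB) = (1.67×10^-27)(1.54×10^6) / [(1×1.60×10^-19)(0.437)] = 0.0368 m.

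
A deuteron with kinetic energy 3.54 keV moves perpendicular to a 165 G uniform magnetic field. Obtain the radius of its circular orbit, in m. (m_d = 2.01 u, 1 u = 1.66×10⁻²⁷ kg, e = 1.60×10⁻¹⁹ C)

Convert the energy: K = 3.54 keV = 5.66×10^-16 J.
v = √(2K/m) = √(2·5.66×10^-16/3.34×10^-27) = 5.83×10^5 m/s.
r = mv/(qB) = (3.34×10^-27)(5.83×10^5) / [(1×1.60×10^-19)(0.0165)] = 0.736 m.

r ≈ 0.736 m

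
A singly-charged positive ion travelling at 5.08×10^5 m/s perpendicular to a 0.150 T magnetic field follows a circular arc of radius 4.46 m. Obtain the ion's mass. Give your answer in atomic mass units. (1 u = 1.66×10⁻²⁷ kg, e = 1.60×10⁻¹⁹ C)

m ≈ 127 u

qvB = mv²/r ⇒ m = qBr/v.
m = (1×1.60×10^-19)(0.150)(4.46) / (5.08×10^5) = 2.11×10^-25 kg = 127 u.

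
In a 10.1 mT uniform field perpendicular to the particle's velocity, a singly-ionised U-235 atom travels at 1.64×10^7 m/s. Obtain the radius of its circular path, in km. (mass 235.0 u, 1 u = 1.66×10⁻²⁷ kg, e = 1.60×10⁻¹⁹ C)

r ≈ 3.96 km

The magnetic force provides the centripetal force: qvB = mv²/r, so r = mv/(qB).
r = (3.90×10^-25 kg)(1.64×10^7 m/s) / [(1×1.60×10^-19 C)(0.0101 T)] = 3960 m.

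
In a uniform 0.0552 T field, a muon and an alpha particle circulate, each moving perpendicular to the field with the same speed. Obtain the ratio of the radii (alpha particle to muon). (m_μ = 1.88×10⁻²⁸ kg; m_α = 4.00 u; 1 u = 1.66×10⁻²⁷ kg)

r = mv/(qB) ⇒ at equal v, r ∝ m/q.
r_{alpha particle}/r_{muon} = 17.7.

ratio ≈ 17.7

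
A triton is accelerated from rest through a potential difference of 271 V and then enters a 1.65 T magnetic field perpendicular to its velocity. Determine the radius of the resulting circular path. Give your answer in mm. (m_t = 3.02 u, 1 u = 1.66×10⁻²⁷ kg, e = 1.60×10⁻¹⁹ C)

r ≈ 2.50 mm

The kinetic energy gained is K = qV = (1×1.60×10^-19)(271) = 4.34×10^-17 J.
v = √(2K/m) = 1.32×10^5 m/s.
r = mv/(qB) = (5.01×10^-27)(1.32×10^5) / [(1×1.60×10^-19)(1.65)] = 2.50×10^-3 m.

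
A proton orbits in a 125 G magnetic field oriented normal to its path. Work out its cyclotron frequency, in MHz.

f = qB/(2πm) = (1×1.60×10^-19)(0.0125) / [2π(1.67×10^-27)] = 1.91×10^5 Hz.

f ≈ 0.191 MHz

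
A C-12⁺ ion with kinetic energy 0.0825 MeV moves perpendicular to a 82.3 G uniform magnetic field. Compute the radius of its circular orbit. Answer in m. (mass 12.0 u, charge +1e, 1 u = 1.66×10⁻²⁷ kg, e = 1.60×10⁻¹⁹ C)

Convert the energy: K = 0.0825 MeV = 1.32×10^-14 J.
v = √(2K/m) = √(2·1.32×10^-14/1.99×10^-26) = 1.15×10^6 m/s.
r = mv/(qB) = (1.99×10^-26)(1.15×10^6) / [(1×1.60×10^-19)(8.23×10^-3)] = 17.4 m.

r ≈ 17.4 m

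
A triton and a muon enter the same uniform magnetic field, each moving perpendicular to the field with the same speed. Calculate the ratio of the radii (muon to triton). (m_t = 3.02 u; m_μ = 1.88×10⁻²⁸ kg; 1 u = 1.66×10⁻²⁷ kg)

ratio ≈ 0.0375

r = mv/(qB) ⇒ at equal v, r ∝ m/q.
r_{muon}/r_{triton} = 0.0375.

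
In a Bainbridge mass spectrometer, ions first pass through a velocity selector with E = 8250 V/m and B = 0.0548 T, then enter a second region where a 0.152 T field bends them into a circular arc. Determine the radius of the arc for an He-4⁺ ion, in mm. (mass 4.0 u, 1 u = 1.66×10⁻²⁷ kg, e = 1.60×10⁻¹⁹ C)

r ≈ 41.1 mm

The selector passes v = E/B = 8250/0.0548 = 1.51×10^5 m/s.
In the deflection region, r = mv/(qB₂) = (6.64×10^-27)(1.51×10^5) / [(1×1.60×10^-19)(0.152)] = 0.0411 m.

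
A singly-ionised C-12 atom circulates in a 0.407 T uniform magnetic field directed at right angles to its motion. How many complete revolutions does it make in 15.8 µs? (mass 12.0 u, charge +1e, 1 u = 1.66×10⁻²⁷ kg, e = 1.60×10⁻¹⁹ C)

T = 2πm/(qB) = 2π(1.992×10^-26) / [(1×1.60×10^-19)(0.407)] = 1.9220×10^-6 s.
N = t/T = 1.58×10^-5 / 1.9220×10^-6 ≈ 8.22, so 8 complete revolutions.

N = 8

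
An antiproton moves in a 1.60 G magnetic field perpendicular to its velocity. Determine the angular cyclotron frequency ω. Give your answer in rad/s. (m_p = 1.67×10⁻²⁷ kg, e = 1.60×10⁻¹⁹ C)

ω = qB/m = (1×1.60×10^-19)(1.60×10^-4) / (1.67×10^-27) = 1.53×10^4 rad/s.

ω ≈ 1.53×10^4 rad/s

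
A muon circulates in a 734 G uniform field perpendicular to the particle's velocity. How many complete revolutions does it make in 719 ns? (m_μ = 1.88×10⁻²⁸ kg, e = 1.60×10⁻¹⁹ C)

T = 2πm/(qB) = 2π(1.88×10^-28) / [(1×1.60×10^-19)(0.0734)] = 1.0058×10^-7 s.
N = t/T = 7.19×10^-7 / 1.0058×10^-7 ≈ 7.15, so 7 complete revolutions.

N = 7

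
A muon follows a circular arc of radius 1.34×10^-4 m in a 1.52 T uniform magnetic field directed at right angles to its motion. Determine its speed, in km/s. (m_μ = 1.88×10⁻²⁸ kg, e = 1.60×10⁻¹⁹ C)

v ≈ 173 km/s

From qvB = mv²/r, v = qBr/m.
v = (1×1.60×10^-19)(1.52)(1.34×10^-4) / (1.88×10^-28) = 1.73×10^5 m/s.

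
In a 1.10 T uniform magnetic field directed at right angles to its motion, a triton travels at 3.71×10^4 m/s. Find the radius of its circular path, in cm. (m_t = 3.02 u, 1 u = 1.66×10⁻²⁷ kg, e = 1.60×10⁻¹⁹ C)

The magnetic force provides the centripetal force: qvB = mv²/r, so r = mv/(qB).
r = (5.01×10^-27 kg)(3.71×10^4 m/s) / [(1×1.60×10^-19 C)(1.10 T)] = 1.06×10^-3 m.

r ≈ 0.106 cm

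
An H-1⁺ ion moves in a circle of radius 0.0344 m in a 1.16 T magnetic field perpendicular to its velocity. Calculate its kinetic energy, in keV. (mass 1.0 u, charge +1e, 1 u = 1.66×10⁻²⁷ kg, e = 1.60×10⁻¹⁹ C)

K ≈ 76.7 keV

v = qBr/m = (1×1.60×10^-19)(1.16)(0.0344) / (1.66×10^-27) = 3.85×10^6 m/s.
K = ½mv² = 0.5·(1.66×10^-27)·(3.85×10^6)² = 1.23×10^-14 J = 76.7 keV.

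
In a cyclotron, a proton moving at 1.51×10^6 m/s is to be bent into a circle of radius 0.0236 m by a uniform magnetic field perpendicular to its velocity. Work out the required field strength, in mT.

B ≈ 668 mT

qvB = mv²/r gives B = mv/(qr).
B = (1.67×10^-27)(1.51×10^6) / [(1×1.60×10^-19)(0.0236)] = 0.668 T.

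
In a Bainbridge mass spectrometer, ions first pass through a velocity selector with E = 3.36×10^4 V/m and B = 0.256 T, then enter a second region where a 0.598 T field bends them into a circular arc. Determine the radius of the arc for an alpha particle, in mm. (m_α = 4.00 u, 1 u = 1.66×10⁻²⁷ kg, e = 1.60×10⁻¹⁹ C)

The selector passes v = E/B = 3.36×10^4/0.256 = 1.31×10^5 m/s.
In the deflection region, r = mv/(qB₂) = (6.64×10^-27)(1.31×10^5) / [(2×1.60×10^-19)(0.598)] = 4.55×10^-3 m.

r ≈ 4.55 mm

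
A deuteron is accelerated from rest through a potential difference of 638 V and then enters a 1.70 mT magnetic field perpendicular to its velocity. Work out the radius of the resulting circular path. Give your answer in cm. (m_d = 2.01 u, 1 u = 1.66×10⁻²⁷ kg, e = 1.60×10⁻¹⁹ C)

r ≈ 303 cm

The kinetic energy gained is K = qV = (1×1.60×10^-19)(638) = 1.02×10^-16 J.
v = √(2K/m) = 2.47×10^5 m/s.
r = mv/(qB) = (3.34×10^-27)(2.47×10^5) / [(1×1.60×10^-19)(1.70×10^-3)] = 3.03 m.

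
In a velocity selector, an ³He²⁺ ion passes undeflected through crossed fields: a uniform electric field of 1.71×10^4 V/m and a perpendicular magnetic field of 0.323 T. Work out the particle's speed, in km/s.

For zero net force, qE = qvB, so v = E/B.
v = (1.71×10^4) / (0.323) = 5.29×10^4 m/s.

v ≈ 52.9 km/s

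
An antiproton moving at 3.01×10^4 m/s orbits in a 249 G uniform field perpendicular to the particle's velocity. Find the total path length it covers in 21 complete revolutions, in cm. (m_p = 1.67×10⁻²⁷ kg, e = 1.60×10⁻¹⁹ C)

r = mv/(qB) = 0.0126 m, so one revolution covers 2πr = 0.0793 m.
In 21 revolutions: L = 21·2πr = 1.66 m.

L ≈ 166 cm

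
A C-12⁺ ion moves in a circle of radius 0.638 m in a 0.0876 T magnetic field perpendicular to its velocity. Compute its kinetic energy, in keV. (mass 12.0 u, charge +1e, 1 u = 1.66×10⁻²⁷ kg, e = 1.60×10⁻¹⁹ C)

v = qBr/m = (1×1.60×10^-19)(0.0876)(0.638) / (1.99×10^-26) = 4.49×10^5 m/s.
K = ½mv² = 0.5·(1.99×10^-26)·(4.49×10^5)² = 2.01×10^-15 J = 12.5 keV.

K ≈ 12.5 keV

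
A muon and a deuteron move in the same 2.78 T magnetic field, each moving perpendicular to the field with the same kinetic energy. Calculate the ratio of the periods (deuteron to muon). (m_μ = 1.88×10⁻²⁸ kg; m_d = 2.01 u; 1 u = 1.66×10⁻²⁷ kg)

ratio ≈ 17.7

T = 2πm/(qB) is independent of speed, so T₂/T₁ = (m₂/q₂)/(m₁/q₁).
T_{deuteron}/T_{muon} = (3.34×10^-27/1e) / (1.88×10^-28/1e) = 17.7.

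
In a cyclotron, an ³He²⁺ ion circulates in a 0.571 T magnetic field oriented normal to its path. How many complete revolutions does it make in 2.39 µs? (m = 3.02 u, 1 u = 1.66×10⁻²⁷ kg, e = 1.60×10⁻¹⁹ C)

N = 13

T = 2πm/(qB) = 2π(5.0132×10^-27) / [(2×1.60×10^-19)(0.571)] = 1.7239×10^-7 s.
N = t/T = 2.39×10^-6 / 1.7239×10^-7 ≈ 13.86, so 13 complete revolutions.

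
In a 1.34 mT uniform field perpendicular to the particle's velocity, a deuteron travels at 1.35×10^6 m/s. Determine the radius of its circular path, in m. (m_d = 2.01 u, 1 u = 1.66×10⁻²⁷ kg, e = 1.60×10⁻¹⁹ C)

r ≈ 21.0 m

The magnetic force provides the centripetal force: qvB = mv²/r, so r = mv/(qB).
r = (3.34×10^-27 kg)(1.35×10^6 m/s) / [(1×1.60×10^-19 C)(1.34×10^-3 T)] = 21.0 m.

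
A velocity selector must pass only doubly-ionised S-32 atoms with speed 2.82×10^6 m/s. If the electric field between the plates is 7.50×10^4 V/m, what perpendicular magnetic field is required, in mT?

B ≈ 26.6 mT

qE = qvB ⇒ B = E/v = (7.50×10^4) / (2.82×10^6) = 0.0266 T.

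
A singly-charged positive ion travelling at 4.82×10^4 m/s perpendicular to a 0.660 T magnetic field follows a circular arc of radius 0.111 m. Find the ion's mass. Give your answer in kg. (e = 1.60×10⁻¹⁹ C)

m ≈ 2.43×10^-25 kg

qvB = mv²/r ⇒ m = qBr/v.
m = (1×1.60×10^-19)(0.660)(0.111) / (4.82×10^4) = 2.43×10^-25 kg.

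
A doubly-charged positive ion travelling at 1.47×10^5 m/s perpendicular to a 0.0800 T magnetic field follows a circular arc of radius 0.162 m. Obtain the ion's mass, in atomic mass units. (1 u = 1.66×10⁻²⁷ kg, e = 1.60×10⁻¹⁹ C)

m ≈ 17.0 u

qvB = mv²/r ⇒ m = qBr/v.
m = (2×1.60×10^-19)(0.0800)(0.162) / (1.47×10^5) = 2.82×10^-26 kg = 17.0 u.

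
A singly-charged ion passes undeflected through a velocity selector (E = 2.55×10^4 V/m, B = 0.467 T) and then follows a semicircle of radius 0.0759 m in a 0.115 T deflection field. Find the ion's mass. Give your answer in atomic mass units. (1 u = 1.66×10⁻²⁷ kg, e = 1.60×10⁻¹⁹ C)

v = E/B₁ = 5.46×10^4 m/s.
From r = mv/(qB₂), m = qB₂r/v = (1×1.60×10^-19)(0.115)(0.0759) / (5.46×10^4) = 2.56×10^-26 kg.
In atomic mass units: m = 2.56×10^-26 / 1.66×10^-27 = 15.4 u.

m ≈ 15.4 u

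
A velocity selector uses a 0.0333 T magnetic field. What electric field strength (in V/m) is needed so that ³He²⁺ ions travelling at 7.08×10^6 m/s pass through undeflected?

qE = qvB ⇒ E = vB = (7.08×10^6)(0.0333) = 2.36×10^5 V/m.

E ≈ 2.36×10^5 V/m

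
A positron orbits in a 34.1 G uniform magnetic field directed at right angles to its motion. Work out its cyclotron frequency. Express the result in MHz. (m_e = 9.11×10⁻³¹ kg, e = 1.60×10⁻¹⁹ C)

f = qB/(2πm) = (1×1.60×10^-19)(3.41×10^-3) / [2π(9.11×10^-31)] = 9.53×10^7 Hz.

f ≈ 95.3 MHz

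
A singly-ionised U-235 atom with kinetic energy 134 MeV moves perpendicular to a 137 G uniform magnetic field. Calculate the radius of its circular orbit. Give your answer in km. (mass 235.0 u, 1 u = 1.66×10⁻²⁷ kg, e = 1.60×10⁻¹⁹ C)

Convert the energy: K = 134 MeV = 2.14×10^-11 J.
v = √(2K/m) = √(2·2.14×10^-11/3.90×10^-25) = 1.05×10^7 m/s.
r = mv/(qB) = (3.90×10^-25)(1.05×10^7) / [(1×1.60×10^-19)(0.0137)] = 1870 m.

r ≈ 1.87 km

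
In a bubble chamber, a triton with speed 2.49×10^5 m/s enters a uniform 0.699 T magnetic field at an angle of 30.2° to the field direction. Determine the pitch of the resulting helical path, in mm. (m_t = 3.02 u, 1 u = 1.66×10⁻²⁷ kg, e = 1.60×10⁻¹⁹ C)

pitch ≈ 60.6 mm

The velocity component along B is v∥ = v cos30.2° = 2.15×10^5 m/s.
The cyclotron period T = 2πm/(qB) = 2.82×10^-7 s is set by m, q, B alone.
Pitch = v∥·T = (2.15×10^5)(2.82×10^-7) = 0.0606 m.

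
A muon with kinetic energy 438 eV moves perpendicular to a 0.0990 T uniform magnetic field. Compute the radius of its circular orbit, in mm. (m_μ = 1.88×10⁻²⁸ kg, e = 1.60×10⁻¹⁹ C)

Convert the energy: K = 438 eV = 7.01×10^-17 J.
v = √(2K/m) = √(2·7.01×10^-17/1.88×10^-28) = 8.63×10^5 m/s.
r = mv/(qB) = (1.88×10^-28)(8.63×10^5) / [(1×1.60×10^-19)(0.0990)] = 0.0102 m.

r ≈ 10.2 mm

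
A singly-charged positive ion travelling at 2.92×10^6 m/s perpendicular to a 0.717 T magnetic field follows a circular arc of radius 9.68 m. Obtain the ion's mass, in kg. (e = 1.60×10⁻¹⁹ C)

m ≈ 3.80×10^-25 kg

qvB = mv²/r ⇒ m = qBr/v.
m = (1×1.60×10^-19)(0.717)(9.68) / (2.92×10^6) = 3.80×10^-25 kg.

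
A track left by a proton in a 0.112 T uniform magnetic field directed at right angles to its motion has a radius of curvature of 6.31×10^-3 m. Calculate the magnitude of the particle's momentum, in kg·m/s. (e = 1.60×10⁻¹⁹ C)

Since qvB = mv²/r, the momentum p = mv = qBr.
p = (1×1.60×10^-19)(0.112)(6.31×10^-3) = 1.13×10^-22 kg·m/s.

p ≈ 1.13×10^-22 kg·m/s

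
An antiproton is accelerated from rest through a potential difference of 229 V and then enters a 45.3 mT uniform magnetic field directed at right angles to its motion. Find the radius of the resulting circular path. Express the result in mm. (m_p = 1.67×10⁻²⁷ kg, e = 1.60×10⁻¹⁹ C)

r ≈ 48.3 mm

The kinetic energy gained is K = qV = (1×1.60×10^-19)(229) = 3.66×10^-17 J.
v = √(2K/m) = 2.09×10^5 m/s.
r = mv/(qB) = (1.67×10^-27)(2.09×10^5) / [(1×1.60×10^-19)(0.0453)] = 0.0483 m.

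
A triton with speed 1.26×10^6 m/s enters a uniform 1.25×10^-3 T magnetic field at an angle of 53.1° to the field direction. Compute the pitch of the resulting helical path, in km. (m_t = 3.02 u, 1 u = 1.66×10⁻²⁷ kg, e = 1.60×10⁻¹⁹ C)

The velocity component along B is v∥ = v cos53.1° = 7.57×10^5 m/s.
The cyclotron period T = 2πm/(qB) = 1.57×10^-4 s is set by m, q, B alone.
Pitch = v∥·T = (7.57×10^5)(1.57×10^-4) = 119 m.

pitch ≈ 0.119 km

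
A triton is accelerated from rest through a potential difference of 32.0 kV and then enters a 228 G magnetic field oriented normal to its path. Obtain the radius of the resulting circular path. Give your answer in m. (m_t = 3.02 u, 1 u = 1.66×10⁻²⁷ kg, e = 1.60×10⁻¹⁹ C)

The kinetic energy gained is K = qV = (1×1.60×10^-19)(3.20×10^4) = 5.12×10^-15 J.
v = √(2K/m) = 1.43×10^6 m/s.
r = mv/(qB) = (5.01×10^-27)(1.43×10^6) / [(1×1.60×10^-19)(0.0228)] = 1.96 m.

r ≈ 1.96 m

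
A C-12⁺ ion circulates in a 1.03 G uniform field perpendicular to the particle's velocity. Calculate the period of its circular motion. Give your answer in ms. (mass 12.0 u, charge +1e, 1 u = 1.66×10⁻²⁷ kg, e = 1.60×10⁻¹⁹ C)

T ≈ 7.59 ms

The cyclotron period is independent of speed: T = 2πm/(qB).
T = 2π(1.99×10^-26) / [(1×1.60×10^-19)(1.03×10^-4)] = 7.59×10^-3 s.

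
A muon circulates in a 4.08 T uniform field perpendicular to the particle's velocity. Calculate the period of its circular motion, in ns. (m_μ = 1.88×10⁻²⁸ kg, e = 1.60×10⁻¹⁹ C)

T ≈ 1.81 ns

The cyclotron period is independent of speed: T = 2πm/(qB).
T = 2π(1.88×10^-28) / [(1×1.60×10^-19)(4.08)] = 1.81×10^-9 s.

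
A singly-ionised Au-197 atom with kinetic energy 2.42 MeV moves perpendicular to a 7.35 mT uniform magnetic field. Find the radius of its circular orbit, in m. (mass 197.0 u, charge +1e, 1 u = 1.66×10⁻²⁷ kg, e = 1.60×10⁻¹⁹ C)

Convert the energy: K = 2.42 MeV = 3.87×10^-13 J.
v = √(2K/m) = √(2·3.87×10^-13/3.27×10^-25) = 1.54×10^6 m/s.
r = mv/(qB) = (3.27×10^-25)(1.54×10^6) / [(1×1.60×10^-19)(7.35×10^-3)] = 428 m.

r ≈ 428 m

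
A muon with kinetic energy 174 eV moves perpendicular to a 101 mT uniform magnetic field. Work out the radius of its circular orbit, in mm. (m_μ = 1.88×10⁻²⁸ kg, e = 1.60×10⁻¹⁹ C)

Convert the energy: K = 174 eV = 2.78×10^-17 J.
v = √(2K/m) = √(2·2.78×10^-17/1.88×10^-28) = 5.44×10^5 m/s.
r = mv/(qB) = (1.88×10^-28)(5.44×10^5) / [(1×1.60×10^-19)(0.101)] = 6.33×10^-3 m.

r ≈ 6.33 mm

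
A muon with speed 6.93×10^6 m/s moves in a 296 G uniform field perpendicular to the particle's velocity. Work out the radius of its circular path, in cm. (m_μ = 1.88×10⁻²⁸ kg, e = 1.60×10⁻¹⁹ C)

The magnetic force provides the centripetal force: qvB = mv²/r, so r = mv/(qB).
r = (1.88×10^-28 kg)(6.93×10^6 m/s) / [(1×1.60×10^-19 C)(0.0296 T)] = 0.275 m.

r ≈ 27.5 cm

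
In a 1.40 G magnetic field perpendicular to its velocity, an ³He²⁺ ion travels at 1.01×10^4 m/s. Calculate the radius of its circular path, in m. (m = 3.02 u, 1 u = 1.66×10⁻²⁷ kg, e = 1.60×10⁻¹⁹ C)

The magnetic force provides the centripetal force: qvB = mv²/r, so r = mv/(qB).
r = (5.01×10^-27 kg)(1.01×10^4 m/s) / [(2×1.60×10^-19 C)(1.40×10^-4 T)] = 1.13 m.

r ≈ 1.13 m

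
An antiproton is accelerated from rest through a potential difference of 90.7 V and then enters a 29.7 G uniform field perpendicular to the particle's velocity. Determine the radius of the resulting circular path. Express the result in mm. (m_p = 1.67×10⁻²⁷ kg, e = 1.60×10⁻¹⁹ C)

r ≈ 463 mm

The kinetic energy gained is K = qV = (1×1.60×10^-19)(90.7) = 1.45×10^-17 J.
v = √(2K/m) = 1.32×10^5 m/s.
r = mv/(qB) = (1.67×10^-27)(1.32×10^5) / [(1×1.60×10^-19)(2.97×10^-3)] = 0.463 m.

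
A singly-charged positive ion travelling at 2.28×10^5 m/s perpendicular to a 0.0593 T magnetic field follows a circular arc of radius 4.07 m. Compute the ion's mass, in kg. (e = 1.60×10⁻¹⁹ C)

m ≈ 1.69×10^-25 kg

qvB = mv²/r ⇒ m = qBr/v.
m = (1×1.60×10^-19)(0.0593)(4.07) / (2.28×10^5) = 1.69×10^-25 kg.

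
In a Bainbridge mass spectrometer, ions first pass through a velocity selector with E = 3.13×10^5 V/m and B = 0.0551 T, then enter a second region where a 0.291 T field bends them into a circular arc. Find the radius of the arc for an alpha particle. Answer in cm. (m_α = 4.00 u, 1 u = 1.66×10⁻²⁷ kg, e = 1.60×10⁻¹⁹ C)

The selector passes v = E/B = 3.13×10^5/0.0551 = 5.68×10^6 m/s.
In the deflection region, r = mv/(qB₂) = (6.64×10^-27)(5.68×10^6) / [(2×1.60×10^-19)(0.291)] = 0.405 m.

r ≈ 40.5 cm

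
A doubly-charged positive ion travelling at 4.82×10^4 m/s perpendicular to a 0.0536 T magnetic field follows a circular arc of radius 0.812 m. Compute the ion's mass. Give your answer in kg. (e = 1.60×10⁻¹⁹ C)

qvB = mv²/r ⇒ m = qBr/v.
m = (2×1.60×10^-19)(0.0536)(0.812) / (4.82×10^4) = 2.89×10^-25 kg.

m ≈ 2.89×10^-25 kg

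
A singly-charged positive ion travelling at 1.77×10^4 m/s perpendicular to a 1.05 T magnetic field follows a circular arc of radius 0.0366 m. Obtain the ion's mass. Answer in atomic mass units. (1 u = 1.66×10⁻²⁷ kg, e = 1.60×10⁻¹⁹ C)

m ≈ 209 u

qvB = mv²/r ⇒ m = qBr/v.
m = (1×1.60×10^-19)(1.05)(0.0366) / (1.77×10^4) = 3.47×10^-25 kg = 209 u.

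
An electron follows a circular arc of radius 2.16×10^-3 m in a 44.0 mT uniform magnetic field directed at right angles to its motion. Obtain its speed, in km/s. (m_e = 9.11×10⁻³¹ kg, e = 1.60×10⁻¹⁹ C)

From qvB = mv²/r, v = qBr/m.
v = (1×1.60×10^-19)(0.0440)(2.16×10^-3) / (9.11×10^-31) = 1.67×10^7 m/s.

v ≈ 16700 km/s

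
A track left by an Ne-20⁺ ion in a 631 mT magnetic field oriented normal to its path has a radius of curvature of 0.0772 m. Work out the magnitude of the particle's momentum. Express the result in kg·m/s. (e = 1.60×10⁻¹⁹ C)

p ≈ 7.79×10^-21 kg·m/s

Since qvB = mv²/r, the momentum p = mv = qBr.
p = (1×1.60×10^-19)(0.631)(0.0772) = 7.79×10^-21 kg·m/s.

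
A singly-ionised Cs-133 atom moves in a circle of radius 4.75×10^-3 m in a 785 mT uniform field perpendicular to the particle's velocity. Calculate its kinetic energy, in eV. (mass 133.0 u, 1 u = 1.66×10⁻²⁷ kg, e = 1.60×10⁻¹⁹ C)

K ≈ 5.04 eV

v = qBr/m = (1×1.60×10^-19)(0.785)(4.75×10^-3) / (2.21×10^-25) = 2700 m/s.
K = ½mv² = 0.5·(2.21×10^-25)·(2700)² = 8.06×10^-19 J = 5.04 eV.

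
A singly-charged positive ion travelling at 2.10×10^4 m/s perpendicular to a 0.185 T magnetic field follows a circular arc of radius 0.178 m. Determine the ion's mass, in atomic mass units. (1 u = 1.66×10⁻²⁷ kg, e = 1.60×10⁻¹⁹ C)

m ≈ 151 u

qvB = mv²/r ⇒ m = qBr/v.
m = (1×1.60×10^-19)(0.185)(0.178) / (2.10×10^4) = 2.51×10^-25 kg = 151 u.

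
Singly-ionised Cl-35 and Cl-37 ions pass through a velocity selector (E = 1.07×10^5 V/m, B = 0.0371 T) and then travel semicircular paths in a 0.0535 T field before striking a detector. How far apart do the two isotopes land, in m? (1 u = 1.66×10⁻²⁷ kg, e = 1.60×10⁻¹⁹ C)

Δd ≈ 2.24 m

Both emerge at v = E/B₁ = 2.88×10^6 m/s.
r = mv/(qB₂), so r₁ = 19.58 m and r₂ = 20.69 m, giving Δr = 1.12 m.
After a semicircle each ion lands a diameter 2r from the entry slit, so the separation is 2Δr = 2.24 m.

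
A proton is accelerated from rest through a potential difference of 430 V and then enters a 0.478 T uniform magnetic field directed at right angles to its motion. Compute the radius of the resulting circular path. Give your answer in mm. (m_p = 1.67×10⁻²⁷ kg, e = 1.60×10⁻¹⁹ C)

r ≈ 6.27 mm

The kinetic energy gained is K = qV = (1×1.60×10^-19)(430) = 6.88×10^-17 J.
v = √(2K/m) = 2.87×10^5 m/s.
r = mv/(qB) = (1.67×10^-27)(2.87×10^5) / [(1×1.60×10^-19)(0.478)] = 6.27×10^-3 m.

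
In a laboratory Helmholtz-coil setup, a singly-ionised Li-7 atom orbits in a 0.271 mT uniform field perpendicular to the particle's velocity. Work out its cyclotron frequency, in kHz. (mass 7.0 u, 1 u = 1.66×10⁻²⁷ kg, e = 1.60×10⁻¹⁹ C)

f ≈ 0.594 kHz

f = qB/(2πm) = (1×1.60×10^-19)(2.71×10^-4) / [2π(1.16×10^-26)] = 594 Hz.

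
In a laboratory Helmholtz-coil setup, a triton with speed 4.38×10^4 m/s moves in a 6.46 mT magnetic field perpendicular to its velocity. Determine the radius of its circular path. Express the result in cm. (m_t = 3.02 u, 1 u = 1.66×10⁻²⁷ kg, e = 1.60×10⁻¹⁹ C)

The magnetic force provides the centripetal force: qvB = mv²/r, so r = mv/(qB).
r = (5.01×10^-27 kg)(4.38×10^4 m/s) / [(1×1.60×10^-19 C)(6.46×10^-3 T)] = 0.212 m.

r ≈ 21.2 cm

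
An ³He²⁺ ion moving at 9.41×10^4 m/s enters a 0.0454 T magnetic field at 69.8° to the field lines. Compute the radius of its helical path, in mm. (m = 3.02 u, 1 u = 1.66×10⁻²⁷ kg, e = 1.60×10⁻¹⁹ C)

Only the perpendicular component v⊥ = v sin69.8° = 8.83×10^4 m/s is bent by the field.
r = m v⊥ /(qB) = (5.01×10^-27)(8.83×10^4) / [(2×1.60×10^-19)(0.0454)] = 0.0305 m.

r ≈ 30.5 mm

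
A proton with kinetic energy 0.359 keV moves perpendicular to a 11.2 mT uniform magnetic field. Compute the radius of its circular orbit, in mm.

r ≈ 244 mm

Convert the energy: K = 0.359 keV = 5.74×10^-17 J.
v = √(2K/m) = √(2·5.74×10^-17/1.67×10^-27) = 2.62×10^5 m/s.
r = mv/(qB) = (1.67×10^-27)(2.62×10^5) / [(1×1.60×10^-19)(0.0112)] = 0.244 m.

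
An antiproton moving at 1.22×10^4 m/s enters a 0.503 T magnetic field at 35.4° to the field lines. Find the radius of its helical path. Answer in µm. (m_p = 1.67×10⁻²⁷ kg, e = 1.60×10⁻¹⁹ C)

Only the perpendicular component v⊥ = v sin35.4° = 7070 m/s is bent by the field.
r = m v⊥ /(qB) = (1.67×10^-27)(7070) / [(1×1.60×10^-19)(0.503)] = 1.47×10^-4 m.

r ≈ 147 µm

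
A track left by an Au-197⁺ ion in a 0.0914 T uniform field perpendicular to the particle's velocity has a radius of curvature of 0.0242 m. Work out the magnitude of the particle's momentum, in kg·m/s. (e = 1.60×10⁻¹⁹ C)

Since qvB = mv²/r, the momentum p = mv = qBr.
p = (1×1.60×10^-19)(0.0914)(0.0242) = 3.54×10^-22 kg·m/s.

p ≈ 3.54×10^-22 kg·m/s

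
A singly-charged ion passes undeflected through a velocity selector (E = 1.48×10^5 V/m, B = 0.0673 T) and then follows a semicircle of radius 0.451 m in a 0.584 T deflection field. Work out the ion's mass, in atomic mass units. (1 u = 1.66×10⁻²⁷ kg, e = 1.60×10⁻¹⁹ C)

v = E/B₁ = 2.20×10^6 m/s.
From r = mv/(qB₂), m = qB₂r/v = (1×1.60×10^-19)(0.584)(0.451) / (2.20×10^6) = 1.92×10^-26 kg.
In atomic mass units: m = 1.92×10^-26 / 1.66×10^-27 = 11.5 u.

m ≈ 11.5 u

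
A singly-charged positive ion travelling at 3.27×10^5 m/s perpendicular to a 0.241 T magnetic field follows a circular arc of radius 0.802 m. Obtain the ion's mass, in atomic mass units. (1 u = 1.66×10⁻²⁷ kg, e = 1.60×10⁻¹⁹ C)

m ≈ 57.0 u

qvB = mv²/r ⇒ m = qBr/v.
m = (1×1.60×10^-19)(0.241)(0.802) / (3.27×10^5) = 9.46×10^-26 kg = 57.0 u.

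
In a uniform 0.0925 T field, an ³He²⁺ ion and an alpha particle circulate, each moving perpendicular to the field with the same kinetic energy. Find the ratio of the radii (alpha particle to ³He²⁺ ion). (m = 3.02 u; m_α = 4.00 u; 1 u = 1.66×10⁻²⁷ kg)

ratio ≈ 1.15

r = √(2mK)/(qB) ⇒ at equal K, r ∝ √m/q.
r_{alpha particle}/r_{³He²⁺ ion} = 1.15.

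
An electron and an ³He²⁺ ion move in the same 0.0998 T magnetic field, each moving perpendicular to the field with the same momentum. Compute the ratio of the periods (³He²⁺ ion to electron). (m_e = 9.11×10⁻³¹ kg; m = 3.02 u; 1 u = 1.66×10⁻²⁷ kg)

ratio ≈ 2750

T = 2πm/(qB) is independent of speed, so T₂/T₁ = (m₂/q₂)/(m₁/q₁).
T_{³He²⁺ ion}/T_{electron} = (5.01×10^-27/2e) / (9.11×10^-31/1e) = 2750.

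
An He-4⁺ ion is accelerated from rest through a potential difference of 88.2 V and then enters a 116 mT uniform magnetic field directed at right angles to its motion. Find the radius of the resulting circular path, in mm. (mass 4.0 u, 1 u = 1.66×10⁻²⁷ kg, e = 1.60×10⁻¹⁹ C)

The kinetic energy gained is K = qV = (1×1.60×10^-19)(88.2) = 1.41×10^-17 J.
v = √(2K/m) = 6.52×10^4 m/s.
r = mv/(qB) = (6.64×10^-27)(6.52×10^4) / [(1×1.60×10^-19)(0.116)] = 0.0233 m.

r ≈ 23.3 mm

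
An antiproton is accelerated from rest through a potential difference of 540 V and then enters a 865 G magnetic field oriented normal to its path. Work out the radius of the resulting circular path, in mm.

r ≈ 38.8 mm

The kinetic energy gained is K = qV = (1×1.60×10^-19)(540) = 8.64×10^-17 J.
v = √(2K/m) = 3.22×10^5 m/s.
r = mv/(qB) = (1.67×10^-27)(3.22×10^5) / [(1×1.60×10^-19)(0.0865)] = 0.0388 m.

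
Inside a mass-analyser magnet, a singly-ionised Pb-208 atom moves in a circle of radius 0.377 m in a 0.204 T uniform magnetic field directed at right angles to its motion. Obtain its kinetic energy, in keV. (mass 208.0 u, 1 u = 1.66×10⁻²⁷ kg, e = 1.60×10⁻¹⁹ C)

K ≈ 1.37 keV

v = qBr/m = (1×1.60×10^-19)(0.204)(0.377) / (3.45×10^-25) = 3.56×10^4 m/s.
K = ½mv² = 0.5·(3.45×10^-25)·(3.56×10^4)² = 2.19×10^-16 J = 1.37 keV.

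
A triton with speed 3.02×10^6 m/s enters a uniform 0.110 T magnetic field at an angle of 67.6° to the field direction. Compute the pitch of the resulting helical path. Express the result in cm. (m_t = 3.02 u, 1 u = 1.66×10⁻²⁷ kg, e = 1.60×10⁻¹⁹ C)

pitch ≈ 206 cm

The velocity component along B is v∥ = v cos67.6° = 1.15×10^6 m/s.
The cyclotron period T = 2πm/(qB) = 1.79×10^-6 s is set by m, q, B alone.
Pitch = v∥·T = (1.15×10^6)(1.79×10^-6) = 2.06 m.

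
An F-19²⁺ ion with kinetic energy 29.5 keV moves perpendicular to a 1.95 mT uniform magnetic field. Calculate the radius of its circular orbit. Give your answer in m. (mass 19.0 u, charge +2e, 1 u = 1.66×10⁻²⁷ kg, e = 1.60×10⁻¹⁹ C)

Convert the energy: K = 29.5 keV = 4.72×10^-15 J.
v = √(2K/m) = √(2·4.72×10^-15/3.15×10^-26) = 5.47×10^5 m/s.
r = mv/(qB) = (3.15×10^-26)(5.47×10^5) / [(2×1.60×10^-19)(1.95×10^-3)] = 27.7 m.

r ≈ 27.7 m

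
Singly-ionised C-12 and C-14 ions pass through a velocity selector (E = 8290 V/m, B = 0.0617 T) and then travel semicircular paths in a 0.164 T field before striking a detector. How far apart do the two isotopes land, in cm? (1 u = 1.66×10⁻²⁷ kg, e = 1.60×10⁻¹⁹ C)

Δd ≈ 3.40 cm

Both emerge at v = E/B₁ = 1.34×10^5 m/s.
r = mv/(qB₂), so r₁ = 0.1020 m and r₂ = 0.1190 m, giving Δr = 0.0170 m.
After a semicircle each ion lands a diameter 2r from the entry slit, so the separation is 2Δr = 0.0340 m.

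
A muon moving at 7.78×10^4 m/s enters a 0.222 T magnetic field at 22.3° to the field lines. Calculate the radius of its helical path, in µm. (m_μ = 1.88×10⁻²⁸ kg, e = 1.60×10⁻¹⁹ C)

r ≈ 156 µm

Only the perpendicular component v⊥ = v sin22.3° = 2.95×10^4 m/s is bent by the field.
r = m v⊥ /(qB) = (1.88×10^-28)(2.95×10^4) / [(1×1.60×10^-19)(0.222)] = 1.56×10^-4 m.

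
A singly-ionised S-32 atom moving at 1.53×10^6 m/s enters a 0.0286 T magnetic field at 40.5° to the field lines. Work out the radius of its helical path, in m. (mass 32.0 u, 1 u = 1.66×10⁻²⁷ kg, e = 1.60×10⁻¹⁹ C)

Only the perpendicular component v⊥ = v sin40.5° = 9.94×10^5 m/s is bent by the field.
r = m v⊥ /(qB) = (5.31×10^-26)(9.94×10^5) / [(1×1.60×10^-19)(0.0286)] = 11.5 m.

r ≈ 11.5 m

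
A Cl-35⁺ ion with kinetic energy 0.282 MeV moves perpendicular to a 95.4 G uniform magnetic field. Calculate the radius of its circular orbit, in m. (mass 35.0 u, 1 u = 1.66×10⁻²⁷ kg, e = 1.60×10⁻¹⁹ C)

r ≈ 47.4 m

Convert the energy: K = 0.282 MeV = 4.51×10^-14 J.
v = √(2K/m) = √(2·4.51×10^-14/5.81×10^-26) = 1.25×10^6 m/s.
r = mv/(qB) = (5.81×10^-26)(1.25×10^6) / [(1×1.60×10^-19)(9.54×10^-3)] = 47.4 m.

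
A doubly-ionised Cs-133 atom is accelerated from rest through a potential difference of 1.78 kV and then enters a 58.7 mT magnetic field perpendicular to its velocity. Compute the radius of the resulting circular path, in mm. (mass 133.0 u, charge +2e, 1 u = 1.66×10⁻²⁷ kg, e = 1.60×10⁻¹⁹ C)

r ≈ 844 mm

The kinetic energy gained is K = qV = (2×1.60×10^-19)(1780) = 5.70×10^-16 J.
v = √(2K/m) = 7.18×10^4 m/s.
r = mv/(qB) = (2.21×10^-25)(7.18×10^4) / [(2×1.60×10^-19)(0.0587)] = 0.844 m.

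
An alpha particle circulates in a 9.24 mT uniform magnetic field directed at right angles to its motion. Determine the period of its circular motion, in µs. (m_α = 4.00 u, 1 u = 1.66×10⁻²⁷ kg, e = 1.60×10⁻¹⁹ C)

T ≈ 14.1 µs

The cyclotron period is independent of speed: T = 2πm/(qB).
T = 2π(6.64×10^-27) / [(2×1.60×10^-19)(9.24×10^-3)] = 1.41×10^-5 s.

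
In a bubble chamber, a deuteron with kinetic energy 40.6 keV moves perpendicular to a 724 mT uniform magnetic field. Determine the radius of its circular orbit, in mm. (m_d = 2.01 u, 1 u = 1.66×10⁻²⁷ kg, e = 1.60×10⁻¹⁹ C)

Convert the energy: K = 40.6 keV = 6.50×10^-15 J.
v = √(2K/m) = √(2·6.50×10^-15/3.34×10^-27) = 1.97×10^6 m/s.
r = mv/(qB) = (3.34×10^-27)(1.97×10^6) / [(1×1.60×10^-19)(0.724)] = 0.0568 m.

r ≈ 56.8 mm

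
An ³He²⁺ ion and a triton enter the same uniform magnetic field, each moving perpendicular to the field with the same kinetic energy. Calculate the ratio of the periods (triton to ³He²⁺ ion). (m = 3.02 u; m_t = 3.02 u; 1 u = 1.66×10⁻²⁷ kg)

T = 2πm/(qB) is independent of speed, so T₂/T₁ = (m₂/q₂)/(m₁/q₁).
T_{triton}/T_{³He²⁺ ion} = (5.01×10^-27/1e) / (5.01×10^-27/2e) = 2.00.

ratio ≈ 2.00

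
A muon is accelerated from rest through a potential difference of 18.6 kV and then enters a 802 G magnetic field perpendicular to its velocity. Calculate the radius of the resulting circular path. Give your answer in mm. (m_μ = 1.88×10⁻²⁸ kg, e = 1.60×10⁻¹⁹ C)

The kinetic energy gained is K = qV = (1×1.60×10^-19)(1.86×10^4) = 2.98×10^-15 J.
v = √(2K/m) = 5.63×10^6 m/s.
r = mv/(qB) = (1.88×10^-28)(5.63×10^6) / [(1×1.60×10^-19)(0.0802)] = 0.0824 m.

r ≈ 82.4 mm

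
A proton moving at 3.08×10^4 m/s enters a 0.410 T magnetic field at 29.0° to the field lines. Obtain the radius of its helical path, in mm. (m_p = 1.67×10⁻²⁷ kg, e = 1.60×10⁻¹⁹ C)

r ≈ 0.380 mm

Only the perpendicular component v⊥ = v sin29.0° = 1.49×10^4 m/s is bent by the field.
r = m v⊥ /(qB) = (1.67×10^-27)(1.49×10^4) / [(1×1.60×10^-19)(0.410)] = 3.80×10^-4 m.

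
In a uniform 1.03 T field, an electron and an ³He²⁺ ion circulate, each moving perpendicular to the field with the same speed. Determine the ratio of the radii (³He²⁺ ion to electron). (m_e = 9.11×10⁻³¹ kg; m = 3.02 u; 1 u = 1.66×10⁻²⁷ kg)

r = mv/(qB) ⇒ at equal v, r ∝ m/q.
r_{³He²⁺ ion}/r_{electron} = 2750.

ratio ≈ 2750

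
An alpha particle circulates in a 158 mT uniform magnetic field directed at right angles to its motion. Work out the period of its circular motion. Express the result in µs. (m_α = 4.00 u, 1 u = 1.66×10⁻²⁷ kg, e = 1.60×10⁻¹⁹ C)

T ≈ 0.825 µs

The cyclotron period is independent of speed: T = 2πm/(qB).
T = 2π(6.64×10^-27) / [(2×1.60×10^-19)(0.158)] = 8.25×10^-7 s.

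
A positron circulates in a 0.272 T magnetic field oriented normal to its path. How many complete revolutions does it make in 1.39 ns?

T = 2πm/(qB) = 2π(9.11×10^-31) / [(1×1.60×10^-19)(0.272)] = 1.3153×10^-10 s.
N = t/T = 1.39×10^-9 / 1.3153×10^-10 ≈ 10.57, so 10 complete revolutions.

N = 10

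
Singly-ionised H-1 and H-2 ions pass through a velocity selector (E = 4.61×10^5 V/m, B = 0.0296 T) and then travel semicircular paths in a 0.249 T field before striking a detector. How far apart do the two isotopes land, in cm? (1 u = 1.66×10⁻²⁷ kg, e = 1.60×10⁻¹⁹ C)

Δd ≈ 130 cm

Both emerge at v = E/B₁ = 1.56×10^7 m/s.
r = mv/(qB₂), so r₁ = 0.6489 m and r₂ = 1.298 m, giving Δr = 0.649 m.
After a semicircle each ion lands a diameter 2r from the entry slit, so the separation is 2Δr = 1.30 m.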